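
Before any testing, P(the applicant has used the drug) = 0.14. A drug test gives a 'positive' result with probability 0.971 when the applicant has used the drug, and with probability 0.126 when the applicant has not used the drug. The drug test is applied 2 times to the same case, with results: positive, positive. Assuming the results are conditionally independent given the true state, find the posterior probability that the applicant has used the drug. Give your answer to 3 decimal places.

Let H be the event that the applicant has used the drug; start with P(H) = 0.14. P('positive'|H) = 0.971, P('positive'|¬H) = 0.126.
Update on result 1 ('positive'): P(H) ← 0.971·0.1400 / (0.971·0.1400 + 0.126·0.8600) = 0.13594/0.24430 = 0.5564.
Update on result 2 ('positive'): P(H) ← 0.971·0.5564 / (0.971·0.5564 + 0.126·0.4436) = 0.54031/0.59620 = 0.9063.

Posterior P(H) ≈ 0.906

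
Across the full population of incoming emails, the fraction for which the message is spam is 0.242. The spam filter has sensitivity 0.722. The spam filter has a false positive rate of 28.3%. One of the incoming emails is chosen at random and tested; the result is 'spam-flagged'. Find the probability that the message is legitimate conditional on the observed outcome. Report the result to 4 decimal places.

P(¬H | E) ≈ 0.5511

Write H for 'the message is spam'. Prior odds H:¬H = 0.242/0.758 = 0.31926. For the 'spam-flagged' outcome, the likelihood ratio is 0.722/0.283 = 2.5512.
Posterior odds = 0.31926 × 2.5512 = 0.81451, so P(H|E) = 0.81451/(1+0.81451) = 0.4489. Then P(¬H|E) = 1 − 0.4489 = 0.5511.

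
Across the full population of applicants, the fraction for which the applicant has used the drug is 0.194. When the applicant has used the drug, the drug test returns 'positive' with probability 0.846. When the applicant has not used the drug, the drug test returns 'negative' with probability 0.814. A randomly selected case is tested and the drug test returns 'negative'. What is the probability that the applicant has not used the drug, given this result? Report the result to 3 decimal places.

P(¬H | E) ≈ 0.956

Let H be the event that the applicant has used the drug. P(H) = 0.194, so P(¬H) = 0.806. With E the 'negative' result, P(E|H) = 0.154 and P(E|¬H) = 0.814.
P(E) = 0.154·0.194 + 0.814·0.806 = 0.029876 + 0.65608 = 0.68596.
By Bayes' theorem, P(H|E) = 0.029876 / 0.68596 = 0.044. Hence P(¬H|E) = 1 − 0.044 = 0.956.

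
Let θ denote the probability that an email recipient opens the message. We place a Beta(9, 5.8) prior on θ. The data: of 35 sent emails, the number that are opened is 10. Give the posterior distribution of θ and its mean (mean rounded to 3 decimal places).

Posterior: Beta(19, 30.8); mean ≈ 0.382

The binomial likelihood is conjugate to the Beta prior: with 10 successes and 25 failures, the posterior is Beta(9+10, 5.8+25) = Beta(19, 30.8).
Posterior mean = α/(α+β) = 19/49.8 = 0.382.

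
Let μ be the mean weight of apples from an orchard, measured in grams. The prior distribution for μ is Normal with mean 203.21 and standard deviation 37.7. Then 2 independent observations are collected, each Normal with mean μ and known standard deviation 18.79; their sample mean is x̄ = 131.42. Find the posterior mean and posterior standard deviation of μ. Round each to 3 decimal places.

Posterior mean ≈ 139.352; posterior SD ≈ 12.531

With known σ, the Normal prior is conjugate. Weight on the data is w = (n/σ²)/(n/σ² + 1/τ₀²) = 0.00566469/(0.00566469+0.00070359) = 0.88952.
Posterior mean = w·x̄ + (1−w)·μ₀ = 0.88952·131.42 + 0.11048·203.21 = 139.352. Posterior variance = 1/(0.00566469+0.00070359) = 157.028, so SD = 12.531.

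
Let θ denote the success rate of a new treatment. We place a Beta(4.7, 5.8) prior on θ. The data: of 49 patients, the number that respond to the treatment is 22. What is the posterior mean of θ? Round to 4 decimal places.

The binomial likelihood is conjugate to the Beta prior: with 22 successes and 27 failures, the posterior is Beta(4.7+22, 5.8+27) = Beta(26.7, 32.8).
Posterior mean = α/(α+β) = 26.7/59.5 = 0.4487.

Posterior mean ≈ 0.4487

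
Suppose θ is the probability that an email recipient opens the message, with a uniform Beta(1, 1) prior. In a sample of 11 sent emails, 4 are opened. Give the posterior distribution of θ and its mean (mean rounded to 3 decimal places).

The binomial likelihood is conjugate to the Beta prior: with 4 successes and 7 failures, the posterior is Beta(1+4, 1+7) = Beta(5, 8).
Posterior mean = α/(α+β) = 5/13 = 0.385.

Posterior: Beta(5, 8); mean ≈ 0.385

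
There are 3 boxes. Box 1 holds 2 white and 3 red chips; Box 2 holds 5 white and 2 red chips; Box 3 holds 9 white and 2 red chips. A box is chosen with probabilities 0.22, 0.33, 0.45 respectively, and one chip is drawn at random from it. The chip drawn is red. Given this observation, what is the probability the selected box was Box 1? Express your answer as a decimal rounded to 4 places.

Tabulate prior·likelihood by source: [1] prior 0.22, lik 0.6, product 0.1320; [2] prior 0.33, lik 0.2857, product 0.09429; [3] prior 0.45, lik 0.1818, product 0.08182.
Normalizing constant = 0.30810; the posterior for Box 1 is its product over the sum, 0.1320/0.30810 = 0.4284.

Posterior probability ≈ 0.4284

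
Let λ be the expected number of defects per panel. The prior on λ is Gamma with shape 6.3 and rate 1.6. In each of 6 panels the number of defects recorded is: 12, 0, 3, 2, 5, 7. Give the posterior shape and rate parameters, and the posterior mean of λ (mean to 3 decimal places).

Posterior: Gamma(shape=35.3, rate=7.6); mean ≈ 4.645

The Poisson likelihood adds the total count to the shape and the number of exposure periods to the rate. Here ∑xᵢ = 29 and n = 6, so shape 6.3→35.3 and rate 1.6→7.6.
E[λ | data] = 35.3/7.6 = 4.645.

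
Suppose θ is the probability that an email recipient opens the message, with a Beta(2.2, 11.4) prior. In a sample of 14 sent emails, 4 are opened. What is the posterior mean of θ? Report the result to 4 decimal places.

The binomial likelihood is conjugate to the Beta prior: with 4 successes and 10 failures, the posterior is Beta(2.2+4, 11.4+10) = Beta(6.2, 21.4).
Posterior mean = α/(α+β) = 6.2/27.6 = 0.2246.

Posterior mean ≈ 0.2246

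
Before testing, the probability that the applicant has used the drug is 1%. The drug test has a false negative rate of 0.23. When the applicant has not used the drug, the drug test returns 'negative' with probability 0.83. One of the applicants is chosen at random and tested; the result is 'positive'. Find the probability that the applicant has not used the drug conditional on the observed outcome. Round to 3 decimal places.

Write H for 'the applicant has used the drug'. Prior odds H:¬H = 0.01/0.99 = 0.010101. For the 'positive' outcome, the likelihood ratio is 0.77/0.17 = 4.5294.
Posterior odds = 0.010101 × 4.5294 = 0.045752, so P(H|E) = 0.045752/(1+0.045752) = 0.044. Then P(¬H|E) = 1 − 0.044 = 0.956.

P(¬H | E) ≈ 0.956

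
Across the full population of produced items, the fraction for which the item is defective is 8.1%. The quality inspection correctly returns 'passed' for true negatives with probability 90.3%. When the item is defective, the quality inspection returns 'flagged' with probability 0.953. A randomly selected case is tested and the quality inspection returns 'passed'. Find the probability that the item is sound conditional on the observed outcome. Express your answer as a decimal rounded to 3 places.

P(¬H | E) ≈ 0.995

Write H for 'the item is defective'. Prior odds H:¬H = 0.081/0.919 = 0.088139. For the 'passed' outcome, the likelihood ratio is 0.047/0.903 = 0.052049.
Posterior odds = 0.088139 × 0.052049 = 0.0045875, so P(H|E) = 0.0045875/(1+0.0045875) = 0.005. Then P(¬H|E) = 1 − 0.005 = 0.995.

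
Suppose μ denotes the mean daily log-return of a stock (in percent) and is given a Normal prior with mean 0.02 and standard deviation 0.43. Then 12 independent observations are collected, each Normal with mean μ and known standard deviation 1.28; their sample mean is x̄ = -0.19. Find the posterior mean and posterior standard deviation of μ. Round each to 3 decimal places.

Prior precision 1/τ₀² = 1/0.43² = 5.40833; data precision n/σ² = 12/1.28² = 7.32422.
Posterior precision = 5.40833 + 7.32422 = 12.7325, giving posterior SD = 1/√12.7325 = 0.280.
Posterior mean = (5.40833·0.02 + 7.32422·-0.19) / 12.7325 = -0.101.

Posterior mean ≈ -0.101; posterior SD ≈ 0.280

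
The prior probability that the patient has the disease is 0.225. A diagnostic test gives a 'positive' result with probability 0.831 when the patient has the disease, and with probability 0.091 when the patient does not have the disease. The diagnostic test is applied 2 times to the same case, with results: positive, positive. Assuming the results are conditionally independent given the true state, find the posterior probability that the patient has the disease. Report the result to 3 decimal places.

Posterior P(H) ≈ 0.960

With H the event that the patient has the disease, the joint likelihood of the observed sequence is P(data|H) = 0.831·0.831 = 0.69056 and P(data|¬H) = 0.091·0.091 = 0.0082810.
Bayes: P(H|data) = 0.225·0.69056 / (0.225·0.69056 + 0.775·0.0082810) = 0.15538/0.16179 = 0.9603.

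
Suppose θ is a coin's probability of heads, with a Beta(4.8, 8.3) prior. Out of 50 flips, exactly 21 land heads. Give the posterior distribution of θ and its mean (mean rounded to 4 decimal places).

Observing 21 successes and 29 failures updates Beta(4.8, 8.3) by adding the success and failure counts to the two shape parameters: α = 4.8+21 = 25.8, β = 8.3+29 = 37.3.
E[θ | data] = 25.8/(25.8+37.3) = 0.4089.

Posterior: Beta(25.8, 37.3); mean ≈ 0.4089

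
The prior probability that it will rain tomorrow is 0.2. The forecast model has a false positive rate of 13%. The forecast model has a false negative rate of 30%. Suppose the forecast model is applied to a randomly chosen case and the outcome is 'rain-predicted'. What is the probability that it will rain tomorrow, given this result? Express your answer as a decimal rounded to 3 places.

Write H for 'it will rain tomorrow'. Prior odds H:¬H = 0.2/0.8 = 0.25000. For the 'rain-predicted' outcome, the likelihood ratio is 0.7/0.13 = 5.3846.
Posterior odds = 0.25000 × 5.3846 = 1.3462, so P(H|E) = 1.3462/(1+1.3462) = 0.574.

P(H | E) ≈ 0.574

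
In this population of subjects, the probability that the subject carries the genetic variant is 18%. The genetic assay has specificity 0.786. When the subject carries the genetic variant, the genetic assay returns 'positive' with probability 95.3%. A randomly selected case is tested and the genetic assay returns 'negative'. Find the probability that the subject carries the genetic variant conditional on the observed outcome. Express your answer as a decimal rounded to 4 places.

Let H be the event that the subject carries the genetic variant. P(H) = 0.18, so P(¬H) = 0.82. With E the 'negative' result, P(E|H) = 0.047 and P(E|¬H) = 0.786.
P(E) = 0.047·0.18 + 0.786·0.82 = 0.0084600 + 0.64452 = 0.65298.
By Bayes' theorem, P(H|E) = 0.0084600 / 0.65298 = 0.0130.

P(H | E) ≈ 0.0130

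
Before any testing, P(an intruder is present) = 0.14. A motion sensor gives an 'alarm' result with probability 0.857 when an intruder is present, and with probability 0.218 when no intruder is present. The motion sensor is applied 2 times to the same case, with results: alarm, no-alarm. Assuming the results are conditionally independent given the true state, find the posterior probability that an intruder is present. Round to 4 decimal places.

Posterior P(H) ≈ 0.1048

With H the event that an intruder is present, the joint likelihood of the observed sequence is P(data|H) = 0.857·0.143 = 0.12255 and P(data|¬H) = 0.218·0.782 = 0.17048.
Bayes: P(H|data) = 0.14·0.12255 / (0.14·0.12255 + 0.86·0.17048) = 0.017157/0.16377 = 0.1048.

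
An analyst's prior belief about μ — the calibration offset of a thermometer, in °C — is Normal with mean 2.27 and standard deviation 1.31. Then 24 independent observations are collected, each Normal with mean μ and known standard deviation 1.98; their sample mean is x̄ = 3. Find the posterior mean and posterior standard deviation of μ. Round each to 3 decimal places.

Posterior mean ≈ 2.937; posterior SD ≈ 0.386

Prior precision 1/τ₀² = 1/1.31² = 0.582717; data precision n/σ² = 24/1.98² = 6.12182.
Posterior precision = 0.582717 + 6.12182 = 6.70454, giving posterior SD = 1/√6.70454 = 0.386.
Posterior mean = (0.582717·2.27 + 6.12182·3) / 6.70454 = 2.937.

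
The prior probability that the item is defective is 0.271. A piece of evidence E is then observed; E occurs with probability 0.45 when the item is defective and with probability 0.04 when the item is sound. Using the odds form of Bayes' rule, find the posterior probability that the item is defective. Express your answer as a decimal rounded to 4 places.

Posterior probability ≈ 0.8070

Prior odds = 0.271/(1−0.271) = 0.37174.
Likelihood ratio for E = 0.45/0.04 = 11.250.
Posterior odds = prior odds × LR = 4.1821.
Posterior probability = odds/(1+odds) = 4.1821/5.1821 = 0.8070.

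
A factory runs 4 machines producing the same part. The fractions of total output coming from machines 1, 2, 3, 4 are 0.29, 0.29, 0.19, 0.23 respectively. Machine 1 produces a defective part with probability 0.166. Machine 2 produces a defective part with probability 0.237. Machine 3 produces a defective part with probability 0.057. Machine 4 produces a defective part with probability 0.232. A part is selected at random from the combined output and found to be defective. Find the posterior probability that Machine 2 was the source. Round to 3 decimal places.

Posterior probability ≈ 0.380

Tabulate prior·likelihood by source: [1] prior 0.29, lik 0.166, product 0.04814; [2] prior 0.29, lik 0.237, product 0.06873; [3] prior 0.19, lik 0.057, product 0.01083; [4] prior 0.23, lik 0.232, product 0.05336.
Normalizing constant = 0.18106; the posterior for Machine 2 is its product over the sum, 0.06873/0.18106 = 0.380.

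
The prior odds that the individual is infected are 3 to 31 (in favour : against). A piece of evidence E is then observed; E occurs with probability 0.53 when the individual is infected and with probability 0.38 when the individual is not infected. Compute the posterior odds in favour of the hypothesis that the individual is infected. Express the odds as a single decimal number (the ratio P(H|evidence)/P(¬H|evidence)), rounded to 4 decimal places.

Prior odds = 3/31 = 0.096774. In log-odds, ln(0.096774) = -2.3354.
Add log likelihood ratio: ln(1.3947) = 0.33271.
Posterior log-odds = -2.0027, so posterior odds = exp(-2.0027) = 0.13497.

Posterior odds ≈ 0.1350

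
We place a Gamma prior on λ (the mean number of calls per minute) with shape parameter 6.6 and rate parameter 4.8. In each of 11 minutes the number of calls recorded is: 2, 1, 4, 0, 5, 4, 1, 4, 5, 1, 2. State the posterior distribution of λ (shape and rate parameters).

Posterior: Gamma(shape=35.6, rate=15.8)

Total count ∑xᵢ = 29 over n = 11 minutes.
Gamma is conjugate to the Poisson likelihood: posterior is Gamma(shape = 6.6+29 = 35.6, rate = 4.8+11 = 15.8).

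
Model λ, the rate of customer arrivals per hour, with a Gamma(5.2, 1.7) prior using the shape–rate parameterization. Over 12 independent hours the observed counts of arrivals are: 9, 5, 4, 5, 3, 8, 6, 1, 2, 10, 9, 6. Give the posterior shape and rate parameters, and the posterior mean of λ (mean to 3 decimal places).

Total count ∑xᵢ = 68 over n = 12 hours.
Gamma is conjugate to the Poisson likelihood: posterior is Gamma(shape = 5.2+68 = 73.2, rate = 1.7+12 = 13.7).
Posterior mean = shape/rate = 73.2/13.7 = 5.343.

Posterior: Gamma(shape=73.2, rate=13.7); mean ≈ 5.343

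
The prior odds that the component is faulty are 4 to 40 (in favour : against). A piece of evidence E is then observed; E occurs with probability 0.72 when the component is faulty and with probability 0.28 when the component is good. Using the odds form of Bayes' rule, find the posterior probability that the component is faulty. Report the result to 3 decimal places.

Posterior probability ≈ 0.205

Prior odds = 4/40 = 0.10000.
Likelihood ratio for E = 0.72/0.28 = 2.5714.
Posterior odds = prior odds × LR = 0.25714.
Posterior probability = odds/(1+odds) = 0.25714/1.2571 = 0.205.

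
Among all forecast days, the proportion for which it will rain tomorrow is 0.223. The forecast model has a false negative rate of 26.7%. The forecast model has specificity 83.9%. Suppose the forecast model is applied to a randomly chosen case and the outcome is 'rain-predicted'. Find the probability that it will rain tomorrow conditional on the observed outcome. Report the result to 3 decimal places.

Write H for 'it will rain tomorrow'. Prior odds H:¬H = 0.223/0.777 = 0.28700. For the 'rain-predicted' outcome, the likelihood ratio is 0.733/0.161 = 4.5528.
Posterior odds = 0.28700 × 4.5528 = 1.3067, so P(H|E) = 1.3067/(1+1.3067) = 0.566.

P(H | E) ≈ 0.566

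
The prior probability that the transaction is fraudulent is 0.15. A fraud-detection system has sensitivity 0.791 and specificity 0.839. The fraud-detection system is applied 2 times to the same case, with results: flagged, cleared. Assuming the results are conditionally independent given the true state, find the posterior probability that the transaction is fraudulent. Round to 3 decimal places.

Let H be the event that the transaction is fraudulent; start with P(H) = 0.15. P('flagged'|H) = 0.791, P('flagged'|¬H) = 0.161.
Update on result 1 ('flagged'): P(H) ← 0.791·0.1500 / (0.791·0.1500 + 0.161·0.8500) = 0.11865/0.25550 = 0.4644.
Update on result 2 ('cleared'): P(H) ← 0.209·0.4644 / (0.209·0.4644 + 0.839·0.5356) = 0.097056/0.54644 = 0.1776.

Posterior P(H) ≈ 0.178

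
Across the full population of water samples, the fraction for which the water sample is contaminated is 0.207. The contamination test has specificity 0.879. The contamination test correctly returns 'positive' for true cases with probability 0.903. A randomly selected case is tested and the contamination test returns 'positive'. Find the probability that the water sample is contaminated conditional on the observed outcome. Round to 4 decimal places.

Write H for 'the water sample is contaminated'. Prior odds H:¬H = 0.207/0.793 = 0.26103. For the 'positive' outcome, the likelihood ratio is 0.903/0.121 = 7.4628.
Posterior odds = 0.26103 × 7.4628 = 1.9480, so P(H|E) = 1.9480/(1+1.9480) = 0.6608.

P(H | E) ≈ 0.6608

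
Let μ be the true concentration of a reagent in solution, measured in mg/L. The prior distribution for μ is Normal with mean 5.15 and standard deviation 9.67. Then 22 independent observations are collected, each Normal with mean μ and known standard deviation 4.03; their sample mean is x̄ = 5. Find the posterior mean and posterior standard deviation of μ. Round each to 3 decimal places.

Posterior mean ≈ 5.001; posterior SD ≈ 0.856

Prior precision 1/τ₀² = 1/9.67² = 0.0106942; data precision n/σ² = 22/4.03² = 1.35460.
Posterior precision = 0.0106942 + 1.35460 = 1.36530, giving posterior SD = 1/√1.36530 = 0.856.
Posterior mean = (0.0106942·5.15 + 1.35460·5) / 1.36530 = 5.001.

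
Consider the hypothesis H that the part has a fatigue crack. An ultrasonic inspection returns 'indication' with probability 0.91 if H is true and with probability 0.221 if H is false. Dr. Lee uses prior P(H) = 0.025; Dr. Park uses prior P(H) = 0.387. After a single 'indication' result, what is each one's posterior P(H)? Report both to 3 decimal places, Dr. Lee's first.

Dr. Lee: 0.095; Dr. Park: 0.722

The likelihood ratio for an 'indication' result is 0.91/0.221 = 4.1176.
Dr. Lee: prior odds 0.025/0.975 = 0.025641; posterior odds 0.10558; posterior probability 0.095.
Dr. Park: prior odds 0.387/0.613 = 0.63132; posterior odds 2.5996; posterior probability 0.722.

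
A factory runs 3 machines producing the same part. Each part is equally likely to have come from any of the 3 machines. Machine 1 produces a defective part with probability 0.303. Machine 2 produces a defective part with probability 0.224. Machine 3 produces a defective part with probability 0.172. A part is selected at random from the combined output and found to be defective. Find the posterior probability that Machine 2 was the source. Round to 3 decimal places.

Tabulate prior·likelihood by source: [1] prior 0.333333, lik 0.303, product 0.1010; [2] prior 0.333333, lik 0.224, product 0.07467; [3] prior 0.333333, lik 0.172, product 0.05733.
Normalizing constant = 0.23300; the posterior for Machine 2 is its product over the sum, 0.07467/0.23300 = 0.320.

Posterior probability ≈ 0.320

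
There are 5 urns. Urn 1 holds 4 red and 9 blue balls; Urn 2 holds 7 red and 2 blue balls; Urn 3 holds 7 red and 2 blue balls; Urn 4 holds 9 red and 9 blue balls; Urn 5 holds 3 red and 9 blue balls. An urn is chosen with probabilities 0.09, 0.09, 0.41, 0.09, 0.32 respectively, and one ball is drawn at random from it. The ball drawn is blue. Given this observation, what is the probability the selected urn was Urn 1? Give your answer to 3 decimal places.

Posterior probability ≈ 0.136

Tabulate prior·likelihood by source: [1] prior 0.09, lik 0.6923, product 0.06231; [2] prior 0.09, lik 0.2222, product 0.02000; [3] prior 0.41, lik 0.2222, product 0.09111; [4] prior 0.09, lik 0.5, product 0.04500; [5] prior 0.32, lik 0.75, product 0.2400.
Normalizing constant = 0.45842; the posterior for Urn 1 is its product over the sum, 0.06231/0.45842 = 0.136.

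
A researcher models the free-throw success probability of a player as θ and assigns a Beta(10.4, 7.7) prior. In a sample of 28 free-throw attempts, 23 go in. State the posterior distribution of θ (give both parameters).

Posterior: Beta(33.4, 12.7)

Observing 23 successes and 5 failures updates Beta(10.4, 7.7) by adding the success and failure counts to the two shape parameters: α = 10.4+23 = 33.4, β = 7.7+5 = 12.7.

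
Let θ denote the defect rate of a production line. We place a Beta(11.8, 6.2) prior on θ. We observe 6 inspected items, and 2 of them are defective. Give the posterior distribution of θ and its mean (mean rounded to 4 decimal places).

Posterior: Beta(13.8, 10.2); mean ≈ 0.5750

The binomial likelihood is conjugate to the Beta prior: with 2 successes and 4 failures, the posterior is Beta(11.8+2, 6.2+4) = Beta(13.8, 10.2).
Posterior mean = α/(α+β) = 13.8/24 = 0.5750.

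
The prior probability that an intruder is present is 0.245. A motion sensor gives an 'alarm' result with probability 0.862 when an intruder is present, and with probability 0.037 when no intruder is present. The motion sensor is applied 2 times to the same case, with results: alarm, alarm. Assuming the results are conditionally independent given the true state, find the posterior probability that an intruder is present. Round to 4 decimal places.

Posterior P(H) ≈ 0.9944

Let H be the event that an intruder is present; start with P(H) = 0.245. P('alarm'|H) = 0.862, P('alarm'|¬H) = 0.037.
Update on result 1 ('alarm'): P(H) ← 0.862·0.2450 / (0.862·0.2450 + 0.037·0.7550) = 0.21119/0.23912 = 0.8832.
Update on result 2 ('alarm'): P(H) ← 0.862·0.8832 / (0.862·0.8832 + 0.037·0.1168) = 0.76130/0.76562 = 0.9944.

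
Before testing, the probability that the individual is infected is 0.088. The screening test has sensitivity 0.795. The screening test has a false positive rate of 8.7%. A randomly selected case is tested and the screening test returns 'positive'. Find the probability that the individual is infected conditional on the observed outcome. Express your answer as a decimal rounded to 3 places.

P(H | E) ≈ 0.469

Write H for 'the individual is infected'. Prior odds H:¬H = 0.088/0.912 = 0.096491. For the 'positive' outcome, the likelihood ratio is 0.795/0.087 = 9.1379.
Posterior odds = 0.096491 × 9.1379 = 0.88173, so P(H|E) = 0.88173/(1+0.88173) = 0.469.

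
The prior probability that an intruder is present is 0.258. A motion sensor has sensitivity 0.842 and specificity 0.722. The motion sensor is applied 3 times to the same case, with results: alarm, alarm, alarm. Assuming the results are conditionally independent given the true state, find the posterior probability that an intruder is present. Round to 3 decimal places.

Posterior P(H) ≈ 0.906

With H the event that an intruder is present, the joint likelihood of the observed sequence is P(data|H) = 0.842·0.842·0.842 = 0.59695 and P(data|¬H) = 0.278·0.278·0.278 = 0.021485.
Bayes: P(H|data) = 0.258·0.59695 / (0.258·0.59695 + 0.742·0.021485) = 0.15401/0.16995 = 0.9062.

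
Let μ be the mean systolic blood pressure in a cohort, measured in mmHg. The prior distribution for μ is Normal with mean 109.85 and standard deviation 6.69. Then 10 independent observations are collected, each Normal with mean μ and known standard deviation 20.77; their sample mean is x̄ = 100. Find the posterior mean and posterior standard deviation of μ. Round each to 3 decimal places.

Posterior mean ≈ 104.834; posterior SD ≈ 4.687

With known σ, the Normal prior is conjugate. Weight on the data is w = (n/σ²)/(n/σ² + 1/τ₀²) = 0.0231807/(0.0231807+0.0223433) = 0.50920.
Posterior mean = w·x̄ + (1−w)·μ₀ = 0.50920·100 + 0.49080·109.85 = 104.834. Posterior variance = 1/(0.0231807+0.0223433) = 21.9664, so SD = 4.687.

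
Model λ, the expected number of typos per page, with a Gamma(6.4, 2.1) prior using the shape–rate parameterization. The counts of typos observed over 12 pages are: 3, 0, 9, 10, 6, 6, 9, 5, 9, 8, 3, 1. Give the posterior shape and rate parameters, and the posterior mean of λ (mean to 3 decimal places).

Posterior: Gamma(shape=75.4, rate=14.1); mean ≈ 5.348

The Poisson likelihood adds the total count to the shape and the number of exposure periods to the rate. Here ∑xᵢ = 69 and n = 12, so shape 6.4→75.4 and rate 2.1→14.1.
E[λ | data] = 75.4/14.1 = 5.348.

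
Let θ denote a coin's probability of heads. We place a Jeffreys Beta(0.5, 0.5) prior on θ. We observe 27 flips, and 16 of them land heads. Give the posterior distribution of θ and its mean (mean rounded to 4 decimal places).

Posterior: Beta(16.5, 11.5); mean ≈ 0.5893

Observing 16 successes and 11 failures updates Beta(0.5, 0.5) by adding the success and failure counts to the two shape parameters: α = 0.5+16 = 16.5, β = 0.5+11 = 11.5.
E[θ | data] = 16.5/(16.5+11.5) = 0.5893.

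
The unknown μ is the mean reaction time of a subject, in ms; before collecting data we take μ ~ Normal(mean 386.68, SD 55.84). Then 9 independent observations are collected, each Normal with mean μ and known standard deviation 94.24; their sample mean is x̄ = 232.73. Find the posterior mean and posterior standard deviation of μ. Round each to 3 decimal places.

Posterior mean ≈ 269.739; posterior SD ≈ 27.378

Prior precision 1/τ₀² = 1/55.84² = 0.00032071; data precision n/σ² = 9/94.24² = 0.00101338.
Posterior precision = 0.00032071 + 0.00101338 = 0.00133409, giving posterior SD = 1/√0.00133409 = 27.378.
Posterior mean = (0.00032071·386.68 + 0.00101338·232.73) / 0.00133409 = 269.739.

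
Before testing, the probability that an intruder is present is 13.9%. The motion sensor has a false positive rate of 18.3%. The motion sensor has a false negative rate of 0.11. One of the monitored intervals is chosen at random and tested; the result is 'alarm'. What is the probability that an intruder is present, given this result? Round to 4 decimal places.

Let H be the event that an intruder is present. P(H) = 0.139, so P(¬H) = 0.861. With E the 'alarm' result, P(E|H) = 0.89 and P(E|¬H) = 0.183.
P(E) = 0.89·0.139 + 0.183·0.861 = 0.12371 + 0.15756 = 0.28127.
By Bayes' theorem, P(H|E) = 0.12371 / 0.28127 = 0.4398.

P(H | E) ≈ 0.4398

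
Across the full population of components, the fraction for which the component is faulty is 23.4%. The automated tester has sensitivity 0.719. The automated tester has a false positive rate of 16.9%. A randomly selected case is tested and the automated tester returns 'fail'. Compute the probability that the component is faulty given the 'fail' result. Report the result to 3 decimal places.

Let H be the event that the component is faulty. P(H) = 0.234, so P(¬H) = 0.766. With E the 'fail' result, P(E|H) = 0.719 and P(E|¬H) = 0.169.
P(E) = 0.719·0.234 + 0.169·0.766 = 0.16825 + 0.12945 = 0.29770.
By Bayes' theorem, P(H|E) = 0.16825 / 0.29770 = 0.565.

P(H | E) ≈ 0.565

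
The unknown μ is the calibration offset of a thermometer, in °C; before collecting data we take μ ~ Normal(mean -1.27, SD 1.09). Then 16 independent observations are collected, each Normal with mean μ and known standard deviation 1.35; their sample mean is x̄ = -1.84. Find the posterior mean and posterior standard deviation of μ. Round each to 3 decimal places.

With known σ, the Normal prior is conjugate. Weight on the data is w = (n/σ²)/(n/σ² + 1/τ₀²) = 8.77915/(8.77915+0.841680) = 0.91251.
Posterior mean = w·x̄ + (1−w)·μ₀ = 0.91251·-1.84 + 0.087485·-1.27 = -1.790. Posterior variance = 1/(8.77915+0.841680) = 0.103941, so SD = 0.322.

Posterior mean ≈ -1.790; posterior SD ≈ 0.322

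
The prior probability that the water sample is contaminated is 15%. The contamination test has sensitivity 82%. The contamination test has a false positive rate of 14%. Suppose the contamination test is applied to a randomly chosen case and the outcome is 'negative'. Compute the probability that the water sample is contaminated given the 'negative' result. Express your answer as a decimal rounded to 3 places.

P(H | E) ≈ 0.036

Write H for 'the water sample is contaminated'. Prior odds H:¬H = 0.15/0.85 = 0.17647. For the 'negative' outcome, the likelihood ratio is 0.18/0.86 = 0.20930.
Posterior odds = 0.17647 × 0.20930 = 0.036936, so P(H|E) = 0.036936/(1+0.036936) = 0.036.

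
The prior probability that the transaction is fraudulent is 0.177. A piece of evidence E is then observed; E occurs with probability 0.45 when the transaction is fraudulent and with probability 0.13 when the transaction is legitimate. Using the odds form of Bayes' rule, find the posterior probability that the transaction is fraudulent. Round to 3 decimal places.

Prior odds = 0.177/(1−0.177) = 0.21507.
Likelihood ratio for E = 0.45/0.13 = 3.4615.
Posterior odds = prior odds × LR = 0.74446.
Posterior probability = odds/(1+odds) = 0.74446/1.7445 = 0.427.

Posterior probability ≈ 0.427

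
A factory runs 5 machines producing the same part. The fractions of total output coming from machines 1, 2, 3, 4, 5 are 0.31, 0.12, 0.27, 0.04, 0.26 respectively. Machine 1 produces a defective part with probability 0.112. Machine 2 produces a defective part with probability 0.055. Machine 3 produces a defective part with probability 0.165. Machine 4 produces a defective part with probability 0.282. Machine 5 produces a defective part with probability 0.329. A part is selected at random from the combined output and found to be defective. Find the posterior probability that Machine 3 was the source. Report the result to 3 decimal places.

Posterior probability ≈ 0.244

Tabulate prior·likelihood by source: [1] prior 0.31, lik 0.112, product 0.03472; [2] prior 0.12, lik 0.055, product 0.006600; [3] prior 0.27, lik 0.165, product 0.04455; [4] prior 0.04, lik 0.282, product 0.01128; [5] prior 0.26, lik 0.329, product 0.08554.
Normalizing constant = 0.18269; the posterior for Machine 3 is its product over the sum, 0.04455/0.18269 = 0.244.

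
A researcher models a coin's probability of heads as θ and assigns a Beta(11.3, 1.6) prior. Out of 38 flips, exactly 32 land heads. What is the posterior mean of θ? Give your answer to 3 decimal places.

Posterior mean ≈ 0.851

The binomial likelihood is conjugate to the Beta prior: with 32 successes and 6 failures, the posterior is Beta(11.3+32, 1.6+6) = Beta(43.3, 7.6).
Posterior mean = α/(α+β) = 43.3/50.9 = 0.851.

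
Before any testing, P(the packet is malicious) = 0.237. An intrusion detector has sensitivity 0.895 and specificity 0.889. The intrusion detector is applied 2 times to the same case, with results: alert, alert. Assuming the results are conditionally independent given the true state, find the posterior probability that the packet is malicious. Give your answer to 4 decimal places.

Posterior P(H) ≈ 0.9528

With H the event that the packet is malicious, the joint likelihood of the observed sequence is P(data|H) = 0.895·0.895 = 0.80102 and P(data|¬H) = 0.111·0.111 = 0.012321.
Bayes: P(H|data) = 0.237·0.80102 / (0.237·0.80102 + 0.763·0.012321) = 0.18984/0.19924 = 0.9528.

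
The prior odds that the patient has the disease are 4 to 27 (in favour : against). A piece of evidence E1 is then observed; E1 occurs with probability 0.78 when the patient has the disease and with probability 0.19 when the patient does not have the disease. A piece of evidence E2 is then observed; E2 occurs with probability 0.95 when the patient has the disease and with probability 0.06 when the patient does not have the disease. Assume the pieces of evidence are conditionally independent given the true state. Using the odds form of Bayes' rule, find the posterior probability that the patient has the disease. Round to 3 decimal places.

Prior odds = 4/27 = 0.14815.
Likelihood ratio for E1 = 0.78/0.19 = 4.1053.
Likelihood ratio for E2 = 0.95/0.06 = 15.833.
Posterior odds = prior odds × LR₁ × LR₂ = 9.6296.
Posterior probability = odds/(1+odds) = 9.6296/10.630 = 0.906.

Posterior probability ≈ 0.906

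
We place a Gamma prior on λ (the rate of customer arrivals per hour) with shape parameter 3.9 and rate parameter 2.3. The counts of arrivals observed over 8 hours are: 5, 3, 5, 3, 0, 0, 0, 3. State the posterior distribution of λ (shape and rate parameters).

Posterior: Gamma(shape=22.9, rate=10.3)

Total count ∑xᵢ = 19 over n = 8 hours.
Gamma is conjugate to the Poisson likelihood: posterior is Gamma(shape = 3.9+19 = 22.9, rate = 2.3+8 = 10.3).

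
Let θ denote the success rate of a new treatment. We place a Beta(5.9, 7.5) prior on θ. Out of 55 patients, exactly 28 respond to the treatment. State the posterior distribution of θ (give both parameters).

Posterior: Beta(33.9, 34.5)

Observing 28 successes and 27 failures updates Beta(5.9, 7.5) by adding the success and failure counts to the two shape parameters: α = 5.9+28 = 33.9, β = 7.5+27 = 34.5.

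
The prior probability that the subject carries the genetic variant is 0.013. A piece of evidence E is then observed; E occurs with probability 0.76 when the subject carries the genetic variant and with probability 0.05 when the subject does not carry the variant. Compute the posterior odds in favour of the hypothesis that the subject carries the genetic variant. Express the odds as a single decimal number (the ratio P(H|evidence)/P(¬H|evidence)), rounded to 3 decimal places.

Posterior odds ≈ 0.200

Prior odds = 0.013/(1−0.013) = 0.013171.
Likelihood ratio for E = 0.76/0.05 = 15.200.
Posterior odds = prior odds × LR = 0.20020.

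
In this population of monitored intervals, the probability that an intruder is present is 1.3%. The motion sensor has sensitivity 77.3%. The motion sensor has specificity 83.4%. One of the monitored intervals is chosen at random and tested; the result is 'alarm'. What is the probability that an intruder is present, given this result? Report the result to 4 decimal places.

P(H | E) ≈ 0.0578

Let H be the event that an intruder is present. P(H) = 0.013, so P(¬H) = 0.987. With E the 'alarm' result, P(E|H) = 0.773 and P(E|¬H) = 0.166.
P(E) = 0.773·0.013 + 0.166·0.987 = 0.010049 + 0.16384 = 0.17389.
By Bayes' theorem, P(H|E) = 0.010049 / 0.17389 = 0.0578.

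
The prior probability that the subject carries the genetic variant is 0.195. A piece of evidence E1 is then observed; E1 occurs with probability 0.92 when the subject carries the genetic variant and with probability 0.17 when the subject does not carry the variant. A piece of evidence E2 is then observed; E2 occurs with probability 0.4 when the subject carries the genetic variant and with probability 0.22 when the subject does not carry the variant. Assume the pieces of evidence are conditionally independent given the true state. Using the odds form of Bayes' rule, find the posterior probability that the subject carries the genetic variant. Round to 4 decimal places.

Posterior probability ≈ 0.7044

Prior odds = 0.195/(1−0.195) = 0.24224.
Likelihood ratio for E1 = 0.92/0.17 = 5.4118.
Likelihood ratio for E2 = 0.4/0.22 = 1.8182.
Posterior odds = prior odds × LR₁ × LR₂ = 2.3835.
Posterior probability = odds/(1+odds) = 2.3835/3.3835 = 0.7044.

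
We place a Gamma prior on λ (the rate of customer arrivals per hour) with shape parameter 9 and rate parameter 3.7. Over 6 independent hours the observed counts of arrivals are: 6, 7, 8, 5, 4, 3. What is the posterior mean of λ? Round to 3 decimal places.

Total count ∑xᵢ = 33 over n = 6 hours.
Gamma is conjugate to the Poisson likelihood: posterior is Gamma(shape = 9+33 = 42, rate = 3.7+6 = 9.7).
Posterior mean = shape/rate = 42/9.7 = 4.330.

Posterior mean ≈ 4.330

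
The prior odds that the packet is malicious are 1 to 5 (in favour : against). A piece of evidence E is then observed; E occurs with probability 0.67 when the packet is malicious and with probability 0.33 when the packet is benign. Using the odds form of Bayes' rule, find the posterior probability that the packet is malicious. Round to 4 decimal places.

Posterior probability ≈ 0.2888

Prior odds = 1/5 = 0.20000. In log-odds, ln(0.20000) = -1.6094.
Add log likelihood ratio: ln(2.0303) = 0.70819.
Posterior log-odds = -0.90125, so posterior odds = exp(-0.90125) = 0.40606. Converting, P(H|E) = 0.40606/1.4061 = 0.2888.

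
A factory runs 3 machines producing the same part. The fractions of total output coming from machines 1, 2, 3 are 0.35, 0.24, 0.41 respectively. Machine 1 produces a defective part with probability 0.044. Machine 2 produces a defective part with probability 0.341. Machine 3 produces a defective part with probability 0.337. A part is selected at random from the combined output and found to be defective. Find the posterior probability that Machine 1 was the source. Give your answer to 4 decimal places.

Posterior probability ≈ 0.0654

Tabulate prior·likelihood by source: [1] prior 0.35, lik 0.044, product 0.01540; [2] prior 0.24, lik 0.341, product 0.08184; [3] prior 0.41, lik 0.337, product 0.1382.
Normalizing constant = 0.23541; the posterior for Machine 1 is its product over the sum, 0.01540/0.23541 = 0.0654.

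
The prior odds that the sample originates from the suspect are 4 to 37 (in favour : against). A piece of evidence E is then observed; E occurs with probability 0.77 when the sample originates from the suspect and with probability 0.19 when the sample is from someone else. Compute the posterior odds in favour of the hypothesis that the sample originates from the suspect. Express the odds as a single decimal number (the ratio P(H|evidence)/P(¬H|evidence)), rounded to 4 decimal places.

Prior odds = 4/37 = 0.10811.
Likelihood ratio for E = 0.77/0.19 = 4.0526.
Posterior odds = prior odds × LR = 0.43812.

Posterior odds ≈ 0.4381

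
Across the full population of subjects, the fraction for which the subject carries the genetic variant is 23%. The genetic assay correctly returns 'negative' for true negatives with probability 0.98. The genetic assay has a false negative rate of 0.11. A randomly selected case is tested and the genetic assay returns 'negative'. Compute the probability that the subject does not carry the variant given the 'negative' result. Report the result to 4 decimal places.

P(¬H | E) ≈ 0.9676

Write H for 'the subject carries the genetic variant'. Prior odds H:¬H = 0.23/0.77 = 0.29870. For the 'negative' outcome, the likelihood ratio is 0.11/0.98 = 0.11224.
Posterior odds = 0.29870 × 0.11224 = 0.033528, so P(H|E) = 0.033528/(1+0.033528) = 0.0324. Then P(¬H|E) = 1 − 0.0324 = 0.9676.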